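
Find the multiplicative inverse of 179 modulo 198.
125

gcd(179, 198) = 1, so the inverse exists.
Extended Euclidean algorithm on (198, 179):
198 = 1 × 179 + 19  ⟹  19 = (1)·198 + (-1)·179
179 = 9 × 19 + 8  ⟹  8 = (-9)·198 + (10)·179
19 = 2 × 8 + 3  ⟹  3 = (19)·198 + (-21)·179
8 = 2 × 3 + 2  ⟹  2 = (-47)·198 + (52)·179
3 = 1 × 2 + 1  ⟹  1 = (66)·198 + (-73)·179
So (-73)·179 ≡ 1 (mod 198), i.e. 179^(-1) ≡ -73 ≡ 125 (mod 198).
Check: 179 × 125 = 22375 ≡ 1 (mod 198)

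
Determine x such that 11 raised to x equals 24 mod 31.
11

Baby-step giant-step with step n = ⌈√31⌉ = 6.
Baby steps 11^j mod 31 (j:value) for j=0..5: 0:1, 1:11, 2:28, 3:29, 4:9, 5:6.
Giant-step multiplier: 11^(-6) ≡ 11^(30-6) = 11^24 ≡ 8 (mod 31).
Giant steps γ_i = 24·8^i mod 31: γ_0=24, γ_1=6 (in table at j=5).
x = i·n + j = 1·6 + 5 = 11.
Check: 11^11 ≡ 24 (mod 31).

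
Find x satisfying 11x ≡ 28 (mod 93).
x ≡ 11 (mod 93)

gcd(11, 93) = 1, which divides 28, so solutions exist.
Find 11^(-1) mod 93 by the extended Euclidean algorithm:
93 = 8 × 11 + 5  ⟹  5 = (1)·93 + (-8)·11
11 = 2 × 5 + 1  ⟹  1 = (-2)·93 + (17)·11
So (17)·11 ≡ 1 (mod 93), i.e. 11^(-1) ≡ 17 (mod 93).
x ≡ 17 × 28 = 476 ≡ 11 (mod 93).
Check: 11 × 11 = 121 ≡ 28 (mod 93).
Unique solution: x ≡ 11 (mod 93)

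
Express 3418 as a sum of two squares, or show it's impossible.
13² + 57² (a=13, b=57)

Factorization: 3418 = 2 × 1709
By Fermat: n is sum of two squares iff every prime p ≡ 3 (mod 4) appears to even power.
All primes ≡ 3 (mod 4) appear to even power.
Search a = 0, 1, 2, … for 3418 - a² a perfect square: first hit at a = 13: 3418 - 169 = 3249 = 57².
3418 = 13² + 57² = 169 + 3249 ✓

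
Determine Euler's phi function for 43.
42

43 = 43
φ(n) = n × ∏(1 - 1/p) for each prime p dividing n
φ(43) = 43 × (1 - 1/43) = 42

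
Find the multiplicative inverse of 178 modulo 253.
226

gcd(178, 253) = 1, so the inverse exists.
Extended Euclidean algorithm on (253, 178):
253 = 1 × 178 + 75  ⟹  75 = (1)·253 + (-1)·178
178 = 2 × 75 + 28  ⟹  28 = (-2)·253 + (3)·178
75 = 2 × 28 + 19  ⟹  19 = (5)·253 + (-7)·178
28 = 1 × 19 + 9  ⟹  9 = (-7)·253 + (10)·178
19 = 2 × 9 + 1  ⟹  1 = (19)·253 + (-27)·178
So (-27)·178 ≡ 1 (mod 253), i.e. 178^(-1) ≡ -27 ≡ 226 (mod 253).
Check: 178 × 226 = 40228 ≡ 1 (mod 253)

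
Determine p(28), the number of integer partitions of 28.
3718

p(n) counts ways to write n as a sum of positive integers (order ignored).
Euler's pentagonal recurrence: p(k) = p(k-1) + p(k-2) - p(k-5) - p(k-7) + p(k-12) + p(k-15) - ... (offsets j(3j∓1)/2, signs ++--, p(0)=1, p(<0)=0).
DP table for k = 0..27: p(0)=1, p(1)=1, p(2)=2, p(3)=3, p(4)=5, p(5)=7, p(6)=11, p(7)=15, p(8)=22, p(9)=30, p(10)=42, p(11)=56, p(12)=77, p(13)=101, p(14)=135, p(15)=176, p(16)=231, p(17)=297, p(18)=385, p(19)=490, p(20)=627, p(21)=792, p(22)=1002, p(23)=1255, p(24)=1575, p(25)=1958, p(26)=2436, p(27)=3010.
Final step: p(28) = p(27) + p(26) - p(23) - p(21) + p(16) + p(13) - p(6) - p(2)
= 3010 + 2436 - 1255 - 792 + 231 + 101 - 11 - 2
= 3718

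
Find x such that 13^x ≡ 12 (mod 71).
62

Baby-step giant-step with step n = ⌈√71⌉ = 9.
Baby steps 13^j mod 71 (j:value) for j=0..8: 0:1, 1:13, 2:27, 3:67, 4:19, 5:34, 6:16, 7:66, 8:6.
Giant-step multiplier: 13^(-9) ≡ 13^(70-9) = 13^61 ≡ 61 (mod 71).
Giant steps γ_i = 12·61^i mod 71: γ_0=12, γ_1=22, γ_2=64, γ_3=70, γ_4=10, γ_5=42, γ_6=6 (in table at j=8).
x = i·n + j = 6·9 + 8 = 62.
Check: 13^62 ≡ 12 (mod 71).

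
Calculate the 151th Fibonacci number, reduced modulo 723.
439

Matrix identity: Q^n = [[F_(n+1), F_n], [F_n, F_(n-1)]] with Q = [[1,1],[1,0]].
n = 151 = 10010111₂. Square-and-multiply, entries mod 723:
Q^1 = [[1,1],[1,0]]
Q^2 = (Q^1)² = [[2,1],[1,1]]
Q^4 = (Q^2)² = [[5,3],[3,2]]
Q^9 = (Q^4)²·Q = [[55,34],[34,21]]
Q^18 = (Q^9)² = [[566,415],[415,151]]
Q^37 = (Q^18)²·Q = [[620,218],[218,402]]
Q^75 = (Q^37)²·Q = [[405,293],[293,112]]
Q^151 = (Q^75)²·Q = [[90,439],[439,374]]
F_151 mod 723 = Q^151[0][1] = 439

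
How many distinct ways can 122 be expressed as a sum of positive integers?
2291320912

p(n) counts ways to write n as a sum of positive integers (order ignored).
Euler's pentagonal recurrence: p(k) = p(k-1) + p(k-2) - p(k-5) - p(k-7) + p(k-12) + p(k-15) - ... (offsets j(3j∓1)/2, signs ++--, p(0)=1, p(<0)=0).
DP table for k = 0..121: p(0)=1, p(1)=1, p(2)=2, p(3)=3, p(4)=5, p(5)=7, p(6)=11, p(7)=15, p(8)=22, p(9)=30, p(10)=42, p(11)=56, p(12)=77, p(13)=101, p(14)=135, p(15)=176, p(16)=231, p(17)=297, p(18)=385, p(19)=490, p(20)=627, p(21)=792, p(22)=1002, p(23)=1255, p(24)=1575, p(25)=1958, p(26)=2436, p(27)=3010, p(28)=3718, p(29)=4565, p(30)=5604, p(31)=6842, p(32)=8349, p(33)=10143, p(34)=12310, p(35)=14883, p(36)=17977, p(37)=21637, p(38)=26015, p(39)=31185, p(40)=37338, p(41)=44583, p(42)=53174, p(43)=63261, p(44)=75175, p(45)=89134, p(46)=105558, p(47)=124754, p(48)=147273, p(49)=173525, p(50)=204226, p(51)=239943, p(52)=281589, p(53)=329931, p(54)=386155, p(55)=451276, p(56)=526823, p(57)=614154, p(58)=715220, p(59)=831820, p(60)=966467, p(61)=1121505, p(62)=1300156, p(63)=1505499, p(64)=1741630, p(65)=2012558, p(66)=2323520, p(67)=2679689, p(68)=3087735, p(69)=3554345, p(70)=4087968, p(71)=4697205, p(72)=5392783, p(73)=6185689, p(74)=7089500, p(75)=8118264, p(76)=9289091, p(77)=10619863, p(78)=12132164, p(79)=13848650, p(80)=15796476, p(81)=18004327, p(82)=20506255, p(83)=23338469, p(84)=26543660, p(85)=30167357, p(86)=34262962, p(87)=38887673, p(88)=44108109, p(89)=49995925, p(90)=56634173, p(91)=64112359, p(92)=72533807, p(93)=82010177, p(94)=92669720, p(95)=104651419, p(96)=118114304, p(97)=133230930, p(98)=150198136, p(99)=169229875, p(100)=190569292, p(101)=214481126, p(102)=241265379, p(103)=271248950, p(104)=304801365, p(105)=342325709, p(106)=384276336, p(107)=431149389, p(108)=483502844, p(109)=541946240, p(110)=607163746, p(111)=679903203, p(112)=761002156, p(113)=851376628, p(114)=952050665, p(115)=1064144451, p(116)=1188908248, p(117)=1327710076, p(118)=1482074143, p(119)=1653668665, p(120)=1844349560, p(121)=2056148051.
Final step: p(122) = p(121) + p(120) - p(117) - p(115) + p(110) + p(107) - p(100) - p(96) + p(87) + p(82) - p(71) - p(65) + p(52) + p(45) - p(30) - p(22) + p(5)
= 2056148051 + 1844349560 - 1327710076 - 1064144451 + 607163746 + 431149389 - 190569292 - 118114304 + 38887673 + 20506255 - 4697205 - 2012558 + 281589 + 89134 - 5604 - 1002 + 7
= 2291320912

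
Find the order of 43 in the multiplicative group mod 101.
50

101 is prime, so ord(43) divides φ(101) = 100.
Divisors of 100: 1, 2, 4, 5, 10, 20, 25, 50, 100.
Repeated squaring: 43^1 ≡ 43, 43^2 ≡ 31, 43^4 ≡ 52, 43^8 ≡ 78, 43^16 ≡ 24, 43^32 ≡ 71, 43^64 ≡ 92 (mod 101).
Test 43^d mod 101 for each divisor d in increasing order:
43^1 ≡ 43
43^2 ≡ 31
43^4 ≡ 52
43^5 = 43^4·43^1 ≡ 14
43^10 = 43^8·43^2 ≡ 95
43^20 = 43^16·43^4 ≡ 36
43^25 = 43^16·43^8·43^1 ≡ 100
43^50 = 43^32·43^16·43^2 ≡ 1  ← first divisor giving 1
The order is 50.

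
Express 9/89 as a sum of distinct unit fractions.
1/10 + 1/890

Greedy algorithm:
9/89: ceiling(89/9) = 10, use 1/10
1/890: ceiling(890/1) = 890, use 1/890
Result: 9/89 = 1/10 + 1/890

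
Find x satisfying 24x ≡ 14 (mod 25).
x ≡ 11 (mod 25)

gcd(24, 25) = 1, which divides 14, so solutions exist.
Find 24^(-1) mod 25 by the extended Euclidean algorithm:
25 = 1 × 24 + 1  ⟹  1 = (1)·25 + (-1)·24
So (-1)·24 ≡ 1 (mod 25), i.e. 24^(-1) ≡ -1 ≡ 24 (mod 25).
x ≡ 24 × 14 = 336 ≡ 11 (mod 25).
Check: 24 × 11 = 264 ≡ 14 (mod 25).
Unique solution: x ≡ 11 (mod 25)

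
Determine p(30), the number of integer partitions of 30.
5604

p(n) counts ways to write n as a sum of positive integers (order ignored).
Euler's pentagonal recurrence: p(k) = p(k-1) + p(k-2) - p(k-5) - p(k-7) + p(k-12) + p(k-15) - ... (offsets j(3j∓1)/2, signs ++--, p(0)=1, p(<0)=0).
DP table for k = 0..29: p(0)=1, p(1)=1, p(2)=2, p(3)=3, p(4)=5, p(5)=7, p(6)=11, p(7)=15, p(8)=22, p(9)=30, p(10)=42, p(11)=56, p(12)=77, p(13)=101, p(14)=135, p(15)=176, p(16)=231, p(17)=297, p(18)=385, p(19)=490, p(20)=627, p(21)=792, p(22)=1002, p(23)=1255, p(24)=1575, p(25)=1958, p(26)=2436, p(27)=3010, p(28)=3718, p(29)=4565.
Final step: p(30) = p(29) + p(28) - p(25) - p(23) + p(18) + p(15) - p(8) - p(4)
= 4565 + 3718 - 1958 - 1255 + 385 + 176 - 22 - 5
= 5604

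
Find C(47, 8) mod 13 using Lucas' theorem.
1

Using Lucas' theorem:
Write n=47 and k=8 in base 13:
n in base 13: [3, 8]
k in base 13: [0, 8]
C(47,8) mod 13 = ∏ C(n_i, k_i) mod 13
Digit binomials (mod 13): C(3,0) = 1; C(8,8) = 1
Product: 1 × 1 = 1 ≡ 1 (mod 13)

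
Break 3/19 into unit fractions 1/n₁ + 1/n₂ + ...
1/7 + 1/67 + 1/8911

Greedy algorithm:
3/19: ceiling(19/3) = 7, use 1/7
2/133: ceiling(133/2) = 67, use 1/67
1/8911: ceiling(8911/1) = 8911, use 1/8911
Result: 3/19 = 1/7 + 1/67 + 1/8911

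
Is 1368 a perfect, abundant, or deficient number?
abundant

Proper divisors of 1368: sum = 1 + 2 + 3 + 4 + 6 + 8 + 9 + 12 + ... + 228 + 342 + 456 + 684 (23 divisors) = 2532
Since 2532 > 1368, 1368 is abundant.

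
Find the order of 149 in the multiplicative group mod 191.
95

191 is prime, so ord(149) divides φ(191) = 190.
Divisors of 190: 1, 2, 5, 10, 19, 38, 95, 190.
Repeated squaring: 149^1 ≡ 149, 149^2 ≡ 45, 149^4 ≡ 115, 149^8 ≡ 46, 149^16 ≡ 15, 149^32 ≡ 34, 149^64 ≡ 10, 149^128 ≡ 100 (mod 191).
Test 149^d mod 191 for each divisor d in increasing order:
149^1 ≡ 149
149^2 ≡ 45
149^5 = 149^4·149^1 ≡ 136
149^10 = 149^8·149^2 ≡ 160
149^19 = 149^16·149^2·149^1 ≡ 109
149^38 = 149^32·149^4·149^2 ≡ 39
149^95 = 149^64·149^16·149^8·149^4·149^2·149^1 ≡ 1  ← first divisor giving 1
The order is 95.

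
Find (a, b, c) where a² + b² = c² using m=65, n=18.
(3901, 2340, 4549)

Euclid's formula: a = m² - n², b = 2mn, c = m² + n²
m = 65, n = 18
a = 65² - 18² = 4225 - 324 = 3901
b = 2 × 65 × 18 = 2340
c = 65² + 18² = 4225 + 324 = 4549
Verification: 3901² + 2340² = 15217801 + 5475600 = 20693401 = 4549² ✓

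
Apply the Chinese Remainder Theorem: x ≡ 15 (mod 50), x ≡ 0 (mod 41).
615

Using Chinese Remainder Theorem:
M = 50 × 41 = 2050
M1 = 41, M2 = 50
y1 = 41^(-1) mod 50 = 11
y2 = 50^(-1) mod 41 = 32
x = (15×41×11 + 0×50×32) mod 2050 = 615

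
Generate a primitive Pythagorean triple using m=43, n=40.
(249, 3440, 3449)

Euclid's formula: a = m² - n², b = 2mn, c = m² + n²
m = 43, n = 40
a = 43² - 40² = 1849 - 1600 = 249
b = 2 × 43 × 40 = 3440
c = 43² + 40² = 1849 + 1600 = 3449
Verification: 249² + 3440² = 62001 + 11833600 = 11895601 = 3449² ✓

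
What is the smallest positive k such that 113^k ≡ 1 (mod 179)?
178

179 is prime, so ord(113) divides φ(179) = 178.
Divisors of 178: 1, 2, 89, 178.
Repeated squaring: 113^1 ≡ 113, 113^2 ≡ 60, 113^4 ≡ 20, 113^8 ≡ 42, 113^16 ≡ 153, 113^32 ≡ 139, 113^64 ≡ 168, 113^128 ≡ 121 (mod 179).
Test 113^d mod 179 for each divisor d in increasing order:
113^1 ≡ 113
113^2 ≡ 60
113^89 = 113^64·113^16·113^8·113^1 ≡ 178
113^178 = 113^128·113^32·113^16·113^2 ≡ 1  ← first divisor giving 1
The order is 178.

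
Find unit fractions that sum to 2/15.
1/8 + 1/120

Greedy algorithm:
2/15: ceiling(15/2) = 8, use 1/8
1/120: ceiling(120/1) = 120, use 1/120
Result: 2/15 = 1/8 + 1/120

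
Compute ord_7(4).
3

7 is prime, so ord(4) divides φ(7) = 6.
Divisors of 6: 1, 2, 3, 6.
Repeated squaring: 4^1 ≡ 4, 4^2 ≡ 2, 4^4 ≡ 4 (mod 7).
Test 4^d mod 7 for each divisor d in increasing order:
4^1 ≡ 4
4^2 ≡ 2
4^3 = 4^2·4^1 ≡ 1  ← first divisor giving 1
The order is 3.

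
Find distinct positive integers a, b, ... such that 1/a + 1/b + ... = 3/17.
1/6 + 1/102

Greedy algorithm:
3/17: ceiling(17/3) = 6, use 1/6
1/102: ceiling(102/1) = 102, use 1/102
Result: 3/17 = 1/6 + 1/102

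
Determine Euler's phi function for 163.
162

163 = 163
φ(n) = n × ∏(1 - 1/p) for each prime p dividing n
φ(163) = 163 × (1 - 1/163) = 162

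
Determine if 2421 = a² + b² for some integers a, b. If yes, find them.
30² + 39² (a=30, b=39)

Factorization: 2421 = 3^2 × 269
By Fermat: n is sum of two squares iff every prime p ≡ 3 (mod 4) appears to even power.
All primes ≡ 3 (mod 4) appear to even power.
Search a = 0, 1, 2, … for 2421 - a² a perfect square: first hit at a = 30: 2421 - 900 = 1521 = 39².
2421 = 30² + 39² = 900 + 1521 ✓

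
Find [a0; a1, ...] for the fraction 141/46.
[3; 15, 3]

Euclidean algorithm steps:
141 = 3 × 46 + 3
46 = 15 × 3 + 1
3 = 3 × 1 + 0
Continued fraction: [3; 15, 3]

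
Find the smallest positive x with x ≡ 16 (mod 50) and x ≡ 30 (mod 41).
1916

Using Chinese Remainder Theorem:
M = 50 × 41 = 2050
M1 = 41, M2 = 50
y1 = 41^(-1) mod 50 = 11
y2 = 50^(-1) mod 41 = 32
x = (16×41×11 + 30×50×32) mod 2050 = 1916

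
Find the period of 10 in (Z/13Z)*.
6

13 is prime, so ord(10) divides φ(13) = 12.
Divisors of 12: 1, 2, 3, 4, 6, 12.
Repeated squaring: 10^1 ≡ 10, 10^2 ≡ 9, 10^4 ≡ 3, 10^8 ≡ 9 (mod 13).
Test 10^d mod 13 for each divisor d in increasing order:
10^1 ≡ 10
10^2 ≡ 9
10^3 = 10^2·10^1 ≡ 12
10^4 ≡ 3
10^6 = 10^4·10^2 ≡ 1  ← first divisor giving 1
The order is 6.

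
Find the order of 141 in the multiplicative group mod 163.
54

163 is prime, so ord(141) divides φ(163) = 162.
Divisors of 162: 1, 2, 3, 6, 9, 18, 27, 54, 81, 162.
Repeated squaring: 141^1 ≡ 141, 141^2 ≡ 158, 141^4 ≡ 25, 141^8 ≡ 136, 141^16 ≡ 77, 141^32 ≡ 61, 141^64 ≡ 135, 141^128 ≡ 132 (mod 163).
Test 141^d mod 163 for each divisor d in increasing order:
141^1 ≡ 141
141^2 ≡ 158
141^3 = 141^2·141^1 ≡ 110
141^6 = 141^4·141^2 ≡ 38
141^9 = 141^8·141^1 ≡ 105
141^18 = 141^16·141^2 ≡ 104
141^27 = 141^16·141^8·141^2·141^1 ≡ 162
141^54 = 141^32·141^16·141^4·141^2 ≡ 1  ← first divisor giving 1
The order is 54.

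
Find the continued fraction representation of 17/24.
[0; 1, 2, 2, 3]

Euclidean algorithm steps:
17 = 0 × 24 + 17
24 = 1 × 17 + 7
17 = 2 × 7 + 3
7 = 2 × 3 + 1
3 = 3 × 1 + 0
Continued fraction: [0; 1, 2, 2, 3]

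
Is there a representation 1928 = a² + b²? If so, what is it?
22² + 38² (a=22, b=38)

Factorization: 1928 = 2^3 × 241
By Fermat: n is sum of two squares iff every prime p ≡ 3 (mod 4) appears to even power.
All primes ≡ 3 (mod 4) appear to even power.
Search a = 0, 1, 2, … for 1928 - a² a perfect square: first hit at a = 22: 1928 - 484 = 1444 = 38².
1928 = 22² + 38² = 484 + 1444 ✓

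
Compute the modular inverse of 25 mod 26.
25

gcd(25, 26) = 1, so the inverse exists.
Extended Euclidean algorithm on (26, 25):
26 = 1 × 25 + 1  ⟹  1 = (1)·26 + (-1)·25
So (-1)·25 ≡ 1 (mod 26), i.e. 25^(-1) ≡ -1 ≡ 25 (mod 26).
Check: 25 × 25 = 625 ≡ 1 (mod 26)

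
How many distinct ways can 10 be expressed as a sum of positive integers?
42

p(n) counts ways to write n as a sum of positive integers (order ignored).
Examples: 10; 9 + 1; 8 + 2; 8 + 1 + 1; 7 + 3; ... (42 total)
p(10) = 42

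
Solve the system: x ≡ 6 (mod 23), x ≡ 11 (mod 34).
351

Using Chinese Remainder Theorem:
M = 23 × 34 = 782
M1 = 34, M2 = 23
y1 = 34^(-1) mod 23 = 21
y2 = 23^(-1) mod 34 = 3
x = (6×34×21 + 11×23×3) mod 782 = 351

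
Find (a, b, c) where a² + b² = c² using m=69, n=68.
(137, 9384, 9385)

Euclid's formula: a = m² - n², b = 2mn, c = m² + n²
m = 69, n = 68
a = 69² - 68² = 4761 - 4624 = 137
b = 2 × 69 × 68 = 9384
c = 69² + 68² = 4761 + 4624 = 9385
Verification: 137² + 9384² = 18769 + 88059456 = 88078225 = 9385² ✓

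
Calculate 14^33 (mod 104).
40

Repeated squaring. Binary of 33 = 100001.
14^1 ≡ 14 (mod 104); 14^2 ≡ 92 (mod 104); 14^4 ≡ 40 (mod 104); 14^8 ≡ 40 (mod 104); 14^16 ≡ 40 (mod 104); 14^32 ≡ 40 (mod 104)
14^33 = 14^1 × 14^32 ≡ 40 (mod 104)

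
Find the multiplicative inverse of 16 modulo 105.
46

gcd(16, 105) = 1, so the inverse exists.
Extended Euclidean algorithm on (105, 16):
105 = 6 × 16 + 9  ⟹  9 = (1)·105 + (-6)·16
16 = 1 × 9 + 7  ⟹  7 = (-1)·105 + (7)·16
9 = 1 × 7 + 2  ⟹  2 = (2)·105 + (-13)·16
7 = 3 × 2 + 1  ⟹  1 = (-7)·105 + (46)·16
So (46)·16 ≡ 1 (mod 105), i.e. 16^(-1) ≡ 46 (mod 105).
Check: 16 × 46 = 736 ≡ 1 (mod 105)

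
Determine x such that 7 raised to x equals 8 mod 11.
9

Baby-step giant-step with step n = ⌈√11⌉ = 4.
Baby steps 7^j mod 11 (j:value) for j=0..3: 0:1, 1:7, 2:5, 3:2.
Giant-step multiplier: 7^(-4) ≡ 7^(10-4) = 7^6 ≡ 4 (mod 11).
Giant steps γ_i = 8·4^i mod 11: γ_0=8, γ_1=10, γ_2=7 (in table at j=1).
x = i·n + j = 2·4 + 1 = 9.
Check: 7^9 ≡ 8 (mod 11).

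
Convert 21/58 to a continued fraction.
[0; 2, 1, 3, 5]

Euclidean algorithm steps:
21 = 0 × 58 + 21
58 = 2 × 21 + 16
21 = 1 × 16 + 5
16 = 3 × 5 + 1
5 = 5 × 1 + 0
Continued fraction: [0; 2, 1, 3, 5]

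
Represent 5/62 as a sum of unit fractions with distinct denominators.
1/13 + 1/269 + 1/216814

Greedy algorithm:
5/62: ceiling(62/5) = 13, use 1/13
3/806: ceiling(806/3) = 269, use 1/269
1/216814: ceiling(216814/1) = 216814, use 1/216814
Result: 5/62 = 1/13 + 1/269 + 1/216814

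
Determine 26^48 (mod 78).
52

Repeated squaring. Binary of 48 = 110000.
26^1 ≡ 26 (mod 78); 26^2 ≡ 52 (mod 78); 26^4 ≡ 52 (mod 78); 26^8 ≡ 52 (mod 78); 26^16 ≡ 52 (mod 78); 26^32 ≡ 52 (mod 78)
26^48 = 26^16 × 26^32 ≡ 52 (mod 78)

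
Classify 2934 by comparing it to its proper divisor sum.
abundant

Proper divisors of 2934: sum = 1 + 2 + 3 + 6 + 9 + 18 + 163 + 326 + 489 + 978 + 1467 = 3462
Since 3462 > 2934, 2934 is abundant.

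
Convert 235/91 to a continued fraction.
[2; 1, 1, 2, 1, 1, 7]

Euclidean algorithm steps:
235 = 2 × 91 + 53
91 = 1 × 53 + 38
53 = 1 × 38 + 15
38 = 2 × 15 + 8
15 = 1 × 8 + 7
8 = 1 × 7 + 1
7 = 7 × 1 + 0
Continued fraction: [2; 1, 1, 2, 1, 1, 7]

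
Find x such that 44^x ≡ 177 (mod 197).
63

Baby-step giant-step with step n = ⌈√197⌉ = 15.
Baby steps 44^j mod 197 (j:value) for j=0..14: 0:1, 1:44, 2:163, 3:80, 4:171, 5:38, 6:96, 7:87, 8:85, 9:194, 10:65, 11:102, 12:154, 13:78, 14:83.
Giant-step multiplier: 44^(-15) ≡ 44^(196-15) = 44^181 ≡ 184 (mod 197).
Giant steps γ_i = 177·184^i mod 197: γ_0=177, γ_1=63, γ_2=166, γ_3=9, γ_4=80 (in table at j=3).
x = i·n + j = 4·15 + 3 = 63.
Check: 44^63 ≡ 177 (mod 197).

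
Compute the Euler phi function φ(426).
140

426 = 2 × 3 × 71
φ(n) = n × ∏(1 - 1/p) for each prime p dividing n
φ(426) = 426 × (1 - 1/2) × (1 - 1/3) × (1 - 1/71) = 140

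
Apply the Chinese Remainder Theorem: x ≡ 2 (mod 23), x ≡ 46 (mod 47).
140

Using Chinese Remainder Theorem:
M = 23 × 47 = 1081
M1 = 47, M2 = 23
y1 = 47^(-1) mod 23 = 1
y2 = 23^(-1) mod 47 = 45
x = (2×47×1 + 46×23×45) mod 1081 = 140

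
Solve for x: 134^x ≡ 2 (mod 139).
65

Baby-step giant-step with step n = ⌈√139⌉ = 12.
Baby steps 134^j mod 139 (j:value) for j=0..11: 0:1, 1:134, 2:25, 3:14, 4:69, 5:72, 6:57, 7:132, 8:35, 9:103, 10:41, 11:73.
Giant-step multiplier: 134^(-12) ≡ 134^(138-12) = 134^126 ≡ 131 (mod 139).
Giant steps γ_i = 2·131^i mod 139: γ_0=2, γ_1=123, γ_2=128, γ_3=88, γ_4=130, γ_5=72 (in table at j=5).
x = i·n + j = 5·12 + 5 = 65.
Check: 134^65 ≡ 2 (mod 139).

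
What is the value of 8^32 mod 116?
36

Repeated squaring. Binary of 32 = 100000.
8^1 ≡ 8 (mod 116); 8^2 ≡ 64 (mod 116); 8^4 ≡ 36 (mod 116); 8^8 ≡ 20 (mod 116); 8^16 ≡ 52 (mod 116); 8^32 ≡ 36 (mod 116)
8^32 = 8^32 ≡ 36 (mod 116)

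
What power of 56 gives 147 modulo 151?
95

Baby-step giant-step with step n = ⌈√151⌉ = 13.
Baby steps 56^j mod 151 (j:value) for j=0..12: 0:1, 1:56, 2:116, 3:3, 4:17, 5:46, 6:9, 7:51, 8:138, 9:27, 10:2, 11:112, 12:81.
Giant-step multiplier: 56^(-13) ≡ 56^(150-13) = 56^137 ≡ 126 (mod 151).
Giant steps γ_i = 147·126^i mod 151: γ_0=147, γ_1=100, γ_2=67, γ_3=137, γ_4=48, γ_5=8, γ_6=102, γ_7=17 (in table at j=4).
x = i·n + j = 7·13 + 4 = 95.
Check: 56^95 ≡ 147 (mod 151).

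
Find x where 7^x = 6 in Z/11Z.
7

Baby-step giant-step with step n = ⌈√11⌉ = 4.
Baby steps 7^j mod 11 (j:value) for j=0..3: 0:1, 1:7, 2:5, 3:2.
Giant-step multiplier: 7^(-4) ≡ 7^(10-4) = 7^6 ≡ 4 (mod 11).
Giant steps γ_i = 6·4^i mod 11: γ_0=6, γ_1=2 (in table at j=3).
x = i·n + j = 1·4 + 3 = 7.
Check: 7^7 ≡ 6 (mod 11).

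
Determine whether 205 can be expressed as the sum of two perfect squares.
3² + 14² (a=3, b=14)

Factorization: 205 = 5 × 41
By Fermat: n is sum of two squares iff every prime p ≡ 3 (mod 4) appears to even power.
All primes ≡ 3 (mod 4) appear to even power.
Search a = 0, 1, 2, … for 205 - a² a perfect square: first hit at a = 3: 205 - 9 = 196 = 14².
205 = 3² + 14² = 9 + 196 ✓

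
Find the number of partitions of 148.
33549419497

p(n) counts ways to write n as a sum of positive integers (order ignored).
Euler's pentagonal recurrence: p(k) = p(k-1) + p(k-2) - p(k-5) - p(k-7) + p(k-12) + p(k-15) - ... (offsets j(3j∓1)/2, signs ++--, p(0)=1, p(<0)=0).
DP table for k = 0..147: p(0)=1, p(1)=1, p(2)=2, p(3)=3, p(4)=5, p(5)=7, p(6)=11, p(7)=15, p(8)=22, p(9)=30, p(10)=42, p(11)=56, p(12)=77, p(13)=101, p(14)=135, p(15)=176, p(16)=231, p(17)=297, p(18)=385, p(19)=490, p(20)=627, p(21)=792, p(22)=1002, p(23)=1255, p(24)=1575, p(25)=1958, p(26)=2436, p(27)=3010, p(28)=3718, p(29)=4565, p(30)=5604, p(31)=6842, p(32)=8349, p(33)=10143, p(34)=12310, p(35)=14883, p(36)=17977, p(37)=21637, p(38)=26015, p(39)=31185, p(40)=37338, p(41)=44583, p(42)=53174, p(43)=63261, p(44)=75175, p(45)=89134, p(46)=105558, p(47)=124754, p(48)=147273, p(49)=173525, p(50)=204226, p(51)=239943, p(52)=281589, p(53)=329931, p(54)=386155, p(55)=451276, p(56)=526823, p(57)=614154, p(58)=715220, p(59)=831820, p(60)=966467, p(61)=1121505, p(62)=1300156, p(63)=1505499, p(64)=1741630, p(65)=2012558, p(66)=2323520, p(67)=2679689, p(68)=3087735, p(69)=3554345, p(70)=4087968, p(71)=4697205, p(72)=5392783, p(73)=6185689, p(74)=7089500, p(75)=8118264, p(76)=9289091, p(77)=10619863, p(78)=12132164, p(79)=13848650, p(80)=15796476, p(81)=18004327, p(82)=20506255, p(83)=23338469, p(84)=26543660, p(85)=30167357, p(86)=34262962, p(87)=38887673, p(88)=44108109, p(89)=49995925, p(90)=56634173, p(91)=64112359, p(92)=72533807, p(93)=82010177, p(94)=92669720, p(95)=104651419, p(96)=118114304, p(97)=133230930, p(98)=150198136, p(99)=169229875, p(100)=190569292, p(101)=214481126, p(102)=241265379, p(103)=271248950, p(104)=304801365, p(105)=342325709, p(106)=384276336, p(107)=431149389, p(108)=483502844, p(109)=541946240, p(110)=607163746, p(111)=679903203, p(112)=761002156, p(113)=851376628, p(114)=952050665, p(115)=1064144451, p(116)=1188908248, p(117)=1327710076, p(118)=1482074143, p(119)=1653668665, p(120)=1844349560, p(121)=2056148051, p(122)=2291320912, p(123)=2552338241, p(124)=2841940500, p(125)=3163127352, p(126)=3519222692, p(127)=3913864295, p(128)=4351078600, p(129)=4835271870, p(130)=5371315400, p(131)=5964539504, p(132)=6620830889, p(133)=7346629512, p(134)=8149040695, p(135)=9035836076, p(136)=10015581680, p(137)=11097645016, p(138)=12292341831, p(139)=13610949895, p(140)=15065878135, p(141)=16670689208, p(142)=18440293320, p(143)=20390982757, p(144)=22540654445, p(145)=24908858009, p(146)=27517052599, p(147)=30388671978.
Final step: p(148) = p(147) + p(146) - p(143) - p(141) + p(136) + p(133) - p(126) - p(122) + p(113) + p(108) - p(97) - p(91) + p(78) + p(71) - p(56) - p(48) + p(31) + p(22) - p(3)
= 30388671978 + 27517052599 - 20390982757 - 16670689208 + 10015581680 + 7346629512 - 3519222692 - 2291320912 + 851376628 + 483502844 - 133230930 - 64112359 + 12132164 + 4697205 - 526823 - 147273 + 6842 + 1002 - 3
= 33549419497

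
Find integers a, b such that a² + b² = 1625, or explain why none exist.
5² + 40² (a=5, b=40)

Factorization: 1625 = 5^3 × 13
By Fermat: n is sum of two squares iff every prime p ≡ 3 (mod 4) appears to even power.
All primes ≡ 3 (mod 4) appear to even power.
Search a = 0, 1, 2, … for 1625 - a² a perfect square: first hit at a = 5: 1625 - 25 = 1600 = 40².
1625 = 5² + 40² = 25 + 1600 ✓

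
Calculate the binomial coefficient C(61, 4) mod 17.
6

Using Lucas' theorem:
Write n=61 and k=4 in base 17:
n in base 17: [3, 10]
k in base 17: [0, 4]
C(61,4) mod 17 = ∏ C(n_i, k_i) mod 17
Digit binomials (mod 17): C(3,0) = 1; C(10,4) = 210 ≡ 6
Product: 1 × 6 = 6 ≡ 6 (mod 17)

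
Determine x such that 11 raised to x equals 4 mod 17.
4

Baby-step giant-step with step n = ⌈√17⌉ = 5.
Baby steps 11^j mod 17 (j:value) for j=0..4: 0:1, 1:11, 2:2, 3:5, 4:4.
h = 4 is already in the table at j=4, so x = 4.
Check: 11^4 ≡ 4 (mod 17).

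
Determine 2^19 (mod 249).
143

Repeated squaring. Binary of 19 = 10011.
2^1 ≡ 2 (mod 249); 2^2 ≡ 4 (mod 249); 2^4 ≡ 16 (mod 249); 2^8 ≡ 7 (mod 249); 2^16 ≡ 49 (mod 249)
2^19 = 2^1 × 2^2 × 2^16 ≡ 143 (mod 249)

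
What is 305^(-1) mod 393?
326

gcd(305, 393) = 1, so the inverse exists.
Extended Euclidean algorithm on (393, 305):
393 = 1 × 305 + 88  ⟹  88 = (1)·393 + (-1)·305
305 = 3 × 88 + 41  ⟹  41 = (-3)·393 + (4)·305
88 = 2 × 41 + 6  ⟹  6 = (7)·393 + (-9)·305
41 = 6 × 6 + 5  ⟹  5 = (-45)·393 + (58)·305
6 = 1 × 5 + 1  ⟹  1 = (52)·393 + (-67)·305
So (-67)·305 ≡ 1 (mod 393), i.e. 305^(-1) ≡ -67 ≡ 326 (mod 393).
Check: 305 × 326 = 99430 ≡ 1 (mod 393)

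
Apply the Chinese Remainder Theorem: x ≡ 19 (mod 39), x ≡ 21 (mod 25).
721

Using Chinese Remainder Theorem:
M = 39 × 25 = 975
M1 = 25, M2 = 39
y1 = 25^(-1) mod 39 = 25
y2 = 39^(-1) mod 25 = 9
x = (19×25×25 + 21×39×9) mod 975 = 721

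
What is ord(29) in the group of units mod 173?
43

173 is prime, so ord(29) divides φ(173) = 172.
Divisors of 172: 1, 2, 4, 43, 86, 172.
Repeated squaring: 29^1 ≡ 29, 29^2 ≡ 149, 29^4 ≡ 57, 29^8 ≡ 135, 29^16 ≡ 60, 29^32 ≡ 140, 29^64 ≡ 51, 29^128 ≡ 6 (mod 173).
Test 29^d mod 173 for each divisor d in increasing order:
29^1 ≡ 29
29^2 ≡ 149
29^4 ≡ 57
29^43 = 29^32·29^8·29^2·29^1 ≡ 1  ← first divisor giving 1
The order is 43.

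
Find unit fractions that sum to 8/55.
1/7 + 1/385

Greedy algorithm:
8/55: ceiling(55/8) = 7, use 1/7
1/385: ceiling(385/1) = 385, use 1/385
Result: 8/55 = 1/7 + 1/385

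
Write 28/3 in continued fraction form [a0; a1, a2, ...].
[9; 3]

Euclidean algorithm steps:
28 = 9 × 3 + 1
3 = 3 × 1 + 0
Continued fraction: [9; 3]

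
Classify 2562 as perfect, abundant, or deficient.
abundant

Proper divisors of 2562: sum = 1 + 2 + 3 + 6 + 7 + 14 + 21 + 42 + 61 + 122 + 183 + 366 + 427 + 854 + 1281 = 3390
Since 3390 > 2562, 2562 is abundant.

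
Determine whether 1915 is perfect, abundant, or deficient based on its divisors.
deficient

Proper divisors of 1915: sum = 1 + 5 + 383 = 389
Since 389 < 1915, 1915 is deficient.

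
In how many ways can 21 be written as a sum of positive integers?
792

p(n) counts ways to write n as a sum of positive integers (order ignored).
Euler's pentagonal recurrence: p(k) = p(k-1) + p(k-2) - p(k-5) - p(k-7) + p(k-12) + p(k-15) - ... (offsets j(3j∓1)/2, signs ++--, p(0)=1, p(<0)=0).
DP table for k = 0..20: p(0)=1, p(1)=1, p(2)=2, p(3)=3, p(4)=5, p(5)=7, p(6)=11, p(7)=15, p(8)=22, p(9)=30, p(10)=42, p(11)=56, p(12)=77, p(13)=101, p(14)=135, p(15)=176, p(16)=231, p(17)=297, p(18)=385, p(19)=490, p(20)=627.
Final step: p(21) = p(20) + p(19) - p(16) - p(14) + p(9) + p(6)
= 627 + 490 - 231 - 135 + 30 + 11
= 792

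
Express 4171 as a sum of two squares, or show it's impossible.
Not possible

Factorization: 4171 = 43 × 97
By Fermat: n is sum of two squares iff every prime p ≡ 3 (mod 4) appears to even power.
Prime(s) ≡ 3 (mod 4) with odd exponent: [(43, 1)]
Therefore 4171 cannot be expressed as a² + b².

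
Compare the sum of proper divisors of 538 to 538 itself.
deficient

Proper divisors of 538: sum = 1 + 2 + 269 = 272
Since 272 < 538, 538 is deficient.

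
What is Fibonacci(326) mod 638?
525

Matrix identity: Q^n = [[F_(n+1), F_n], [F_n, F_(n-1)]] with Q = [[1,1],[1,0]].
n = 326 = 101000110₂. Square-and-multiply, entries mod 638:
Q^1 = [[1,1],[1,0]]
Q^2 = (Q^1)² = [[2,1],[1,1]]
Q^5 = (Q^2)²·Q = [[8,5],[5,3]]
Q^10 = (Q^5)² = [[89,55],[55,34]]
Q^20 = (Q^10)² = [[100,385],[385,353]]
Q^40 = (Q^20)² = [[1,231],[231,408]]
Q^81 = (Q^40)²·Q = [[463,408],[408,55]]
Q^163 = (Q^81)²·Q = [[113,585],[585,166]]
Q^326 = (Q^163)² = [[266,525],[525,379]]
F_326 mod 638 = Q^326[0][1] = 525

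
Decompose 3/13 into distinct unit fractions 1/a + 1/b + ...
1/5 + 1/33 + 1/2145

Greedy algorithm:
3/13: ceiling(13/3) = 5, use 1/5
2/65: ceiling(65/2) = 33, use 1/33
1/2145: ceiling(2145/1) = 2145, use 1/2145
Result: 3/13 = 1/5 + 1/33 + 1/2145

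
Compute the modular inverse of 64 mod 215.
84

gcd(64, 215) = 1, so the inverse exists.
Extended Euclidean algorithm on (215, 64):
215 = 3 × 64 + 23  ⟹  23 = (1)·215 + (-3)·64
64 = 2 × 23 + 18  ⟹  18 = (-2)·215 + (7)·64
23 = 1 × 18 + 5  ⟹  5 = (3)·215 + (-10)·64
18 = 3 × 5 + 3  ⟹  3 = (-11)·215 + (37)·64
5 = 1 × 3 + 2  ⟹  2 = (14)·215 + (-47)·64
3 = 1 × 2 + 1  ⟹  1 = (-25)·215 + (84)·64
So (84)·64 ≡ 1 (mod 215), i.e. 64^(-1) ≡ 84 (mod 215).
Check: 64 × 84 = 5376 ≡ 1 (mod 215)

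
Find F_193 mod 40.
33

Matrix identity: Q^n = [[F_(n+1), F_n], [F_n, F_(n-1)]] with Q = [[1,1],[1,0]].
n = 193 = 11000001₂. Square-and-multiply, entries mod 40:
Q^1 = [[1,1],[1,0]]
Q^3 = (Q^1)²·Q = [[3,2],[2,1]]
Q^6 = (Q^3)² = [[13,8],[8,5]]
Q^12 = (Q^6)² = [[33,24],[24,9]]
Q^24 = (Q^12)² = [[25,8],[8,17]]
Q^48 = (Q^24)² = [[9,16],[16,33]]
Q^96 = (Q^48)² = [[17,32],[32,25]]
Q^193 = (Q^96)²·Q = [[17,33],[33,24]]
F_193 mod 40 = Q^193[0][1] = 33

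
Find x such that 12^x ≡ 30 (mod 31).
15

Baby-step giant-step with step n = ⌈√31⌉ = 6.
Baby steps 12^j mod 31 (j:value) for j=0..5: 0:1, 1:12, 2:20, 3:23, 4:28, 5:26.
Giant-step multiplier: 12^(-6) ≡ 12^(30-6) = 12^24 ≡ 16 (mod 31).
Giant steps γ_i = 30·16^i mod 31: γ_0=30, γ_1=15, γ_2=23 (in table at j=3).
x = i·n + j = 2·6 + 3 = 15.
Check: 12^15 ≡ 30 (mod 31).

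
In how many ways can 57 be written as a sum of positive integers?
614154

p(n) counts ways to write n as a sum of positive integers (order ignored).
Euler's pentagonal recurrence: p(k) = p(k-1) + p(k-2) - p(k-5) - p(k-7) + p(k-12) + p(k-15) - ... (offsets j(3j∓1)/2, signs ++--, p(0)=1, p(<0)=0).
DP table for k = 0..56: p(0)=1, p(1)=1, p(2)=2, p(3)=3, p(4)=5, p(5)=7, p(6)=11, p(7)=15, p(8)=22, p(9)=30, p(10)=42, p(11)=56, p(12)=77, p(13)=101, p(14)=135, p(15)=176, p(16)=231, p(17)=297, p(18)=385, p(19)=490, p(20)=627, p(21)=792, p(22)=1002, p(23)=1255, p(24)=1575, p(25)=1958, p(26)=2436, p(27)=3010, p(28)=3718, p(29)=4565, p(30)=5604, p(31)=6842, p(32)=8349, p(33)=10143, p(34)=12310, p(35)=14883, p(36)=17977, p(37)=21637, p(38)=26015, p(39)=31185, p(40)=37338, p(41)=44583, p(42)=53174, p(43)=63261, p(44)=75175, p(45)=89134, p(46)=105558, p(47)=124754, p(48)=147273, p(49)=173525, p(50)=204226, p(51)=239943, p(52)=281589, p(53)=329931, p(54)=386155, p(55)=451276, p(56)=526823.
Final step: p(57) = p(56) + p(55) - p(52) - p(50) + p(45) + p(42) - p(35) - p(31) + p(22) + p(17) - p(6) - p(0)
= 526823 + 451276 - 281589 - 204226 + 89134 + 53174 - 14883 - 6842 + 1002 + 297 - 11 - 1
= 614154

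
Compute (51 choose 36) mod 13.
3

Using Lucas' theorem:
Write n=51 and k=36 in base 13:
n in base 13: [3, 12]
k in base 13: [2, 10]
C(51,36) mod 13 = ∏ C(n_i, k_i) mod 13
Digit binomials (mod 13): C(3,2) = 3; C(12,10) = 66 ≡ 1
Product: 3 × 1 = 3 ≡ 3 (mod 13)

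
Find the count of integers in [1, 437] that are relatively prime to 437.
396

437 = 19 × 23
φ(n) = n × ∏(1 - 1/p) for each prime p dividing n
φ(437) = 437 × (1 - 1/19) × (1 - 1/23) = 396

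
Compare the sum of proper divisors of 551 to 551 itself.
deficient

Proper divisors of 551: sum = 1 + 19 + 29 = 49
Since 49 < 551, 551 is deficient.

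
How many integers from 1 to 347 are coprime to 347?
346

347 = 347
φ(n) = n × ∏(1 - 1/p) for each prime p dividing n
φ(347) = 347 × (1 - 1/347) = 346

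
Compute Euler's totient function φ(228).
72

228 = 2^2 × 3 × 19
φ(n) = n × ∏(1 - 1/p) for each prime p dividing n
φ(228) = 228 × (1 - 1/2) × (1 - 1/3) × (1 - 1/19) = 72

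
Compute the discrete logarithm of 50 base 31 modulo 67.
47

Baby-step giant-step with step n = ⌈√67⌉ = 9.
Baby steps 31^j mod 67 (j:value) for j=0..8: 0:1, 1:31, 2:23, 3:43, 4:60, 5:51, 6:40, 7:34, 8:49.
Giant-step multiplier: 31^(-9) ≡ 31^(66-9) = 31^57 ≡ 3 (mod 67).
Giant steps γ_i = 50·3^i mod 67: γ_0=50, γ_1=16, γ_2=48, γ_3=10, γ_4=30, γ_5=23 (in table at j=2).
x = i·n + j = 5·9 + 2 = 47.
Check: 31^47 ≡ 50 (mod 67).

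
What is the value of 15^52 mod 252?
225

Repeated squaring. Binary of 52 = 110100.
15^1 ≡ 15 (mod 252); 15^2 ≡ 225 (mod 252); 15^4 ≡ 225 (mod 252); 15^8 ≡ 225 (mod 252); 15^16 ≡ 225 (mod 252); 15^32 ≡ 225 (mod 252)
15^52 = 15^4 × 15^16 × 15^32 ≡ 225 (mod 252)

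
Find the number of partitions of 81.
18004327

p(n) counts ways to write n as a sum of positive integers (order ignored).
Euler's pentagonal recurrence: p(k) = p(k-1) + p(k-2) - p(k-5) - p(k-7) + p(k-12) + p(k-15) - ... (offsets j(3j∓1)/2, signs ++--, p(0)=1, p(<0)=0).
DP table for k = 0..80: p(0)=1, p(1)=1, p(2)=2, p(3)=3, p(4)=5, p(5)=7, p(6)=11, p(7)=15, p(8)=22, p(9)=30, p(10)=42, p(11)=56, p(12)=77, p(13)=101, p(14)=135, p(15)=176, p(16)=231, p(17)=297, p(18)=385, p(19)=490, p(20)=627, p(21)=792, p(22)=1002, p(23)=1255, p(24)=1575, p(25)=1958, p(26)=2436, p(27)=3010, p(28)=3718, p(29)=4565, p(30)=5604, p(31)=6842, p(32)=8349, p(33)=10143, p(34)=12310, p(35)=14883, p(36)=17977, p(37)=21637, p(38)=26015, p(39)=31185, p(40)=37338, p(41)=44583, p(42)=53174, p(43)=63261, p(44)=75175, p(45)=89134, p(46)=105558, p(47)=124754, p(48)=147273, p(49)=173525, p(50)=204226, p(51)=239943, p(52)=281589, p(53)=329931, p(54)=386155, p(55)=451276, p(56)=526823, p(57)=614154, p(58)=715220, p(59)=831820, p(60)=966467, p(61)=1121505, p(62)=1300156, p(63)=1505499, p(64)=1741630, p(65)=2012558, p(66)=2323520, p(67)=2679689, p(68)=3087735, p(69)=3554345, p(70)=4087968, p(71)=4697205, p(72)=5392783, p(73)=6185689, p(74)=7089500, p(75)=8118264, p(76)=9289091, p(77)=10619863, p(78)=12132164, p(79)=13848650, p(80)=15796476.
Final step: p(81) = p(80) + p(79) - p(76) - p(74) + p(69) + p(66) - p(59) - p(55) + p(46) + p(41) - p(30) - p(24) + p(11) + p(4)
= 15796476 + 13848650 - 9289091 - 7089500 + 3554345 + 2323520 - 831820 - 451276 + 105558 + 44583 - 5604 - 1575 + 56 + 5
= 18004327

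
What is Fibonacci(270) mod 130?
10

Matrix identity: Q^n = [[F_(n+1), F_n], [F_n, F_(n-1)]] with Q = [[1,1],[1,0]].
n = 270 = 100001110₂. Square-and-multiply, entries mod 130:
Q^1 = [[1,1],[1,0]]
Q^2 = (Q^1)² = [[2,1],[1,1]]
Q^4 = (Q^2)² = [[5,3],[3,2]]
Q^8 = (Q^4)² = [[34,21],[21,13]]
Q^16 = (Q^8)² = [[37,77],[77,90]]
Q^33 = (Q^16)²·Q = [[47,18],[18,29]]
Q^67 = (Q^33)²·Q = [[1,63],[63,68]]
Q^135 = (Q^67)²·Q = [[127,70],[70,57]]
Q^270 = (Q^135)² = [[99,10],[10,89]]
F_270 mod 130 = Q^270[0][1] = 10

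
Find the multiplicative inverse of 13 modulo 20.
17

gcd(13, 20) = 1, so the inverse exists.
Extended Euclidean algorithm on (20, 13):
20 = 1 × 13 + 7  ⟹  7 = (1)·20 + (-1)·13
13 = 1 × 7 + 6  ⟹  6 = (-1)·20 + (2)·13
7 = 1 × 6 + 1  ⟹  1 = (2)·20 + (-3)·13
So (-3)·13 ≡ 1 (mod 20), i.e. 13^(-1) ≡ -3 ≡ 17 (mod 20).
Check: 13 × 17 = 221 ≡ 1 (mod 20)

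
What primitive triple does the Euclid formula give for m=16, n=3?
(247, 96, 265)

Euclid's formula: a = m² - n², b = 2mn, c = m² + n²
m = 16, n = 3
a = 16² - 3² = 256 - 9 = 247
b = 2 × 16 × 3 = 96
c = 16² + 3² = 256 + 9 = 265
Verification: 247² + 96² = 61009 + 9216 = 70225 = 265² ✓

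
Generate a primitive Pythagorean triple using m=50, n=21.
(2059, 2100, 2941)

Euclid's formula: a = m² - n², b = 2mn, c = m² + n²
m = 50, n = 21
a = 50² - 21² = 2500 - 441 = 2059
b = 2 × 50 × 21 = 2100
c = 50² + 21² = 2500 + 441 = 2941
Verification: 2059² + 2100² = 4239481 + 4410000 = 8649481 = 2941² ✓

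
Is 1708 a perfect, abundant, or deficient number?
abundant

Proper divisors of 1708: sum = 1 + 2 + 4 + 7 + 14 + 28 + 61 + 122 + 244 + 427 + 854 = 1764
Since 1764 > 1708, 1708 is abundant.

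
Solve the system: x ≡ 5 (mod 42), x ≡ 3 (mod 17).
173

Using Chinese Remainder Theorem:
M = 42 × 17 = 714
M1 = 17, M2 = 42
y1 = 17^(-1) mod 42 = 5
y2 = 42^(-1) mod 17 = 15
x = (5×17×5 + 3×42×15) mod 714 = 173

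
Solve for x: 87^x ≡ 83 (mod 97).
43

Baby-step giant-step with step n = ⌈√97⌉ = 10.
Baby steps 87^j mod 97 (j:value) for j=0..9: 0:1, 1:87, 2:3, 3:67, 4:9, 5:7, 6:27, 7:21, 8:81, 9:63.
Giant-step multiplier: 87^(-10) ≡ 87^(96-10) = 87^86 ≡ 2 (mod 97).
Giant steps γ_i = 83·2^i mod 97: γ_0=83, γ_1=69, γ_2=41, γ_3=82, γ_4=67 (in table at j=3).
x = i·n + j = 4·10 + 3 = 43.
Check: 87^43 ≡ 83 (mod 97).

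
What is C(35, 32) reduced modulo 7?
0

Using Lucas' theorem:
Write n=35 and k=32 in base 7:
n in base 7: [5, 0]
k in base 7: [4, 4]
C(35,32) mod 7 = ∏ C(n_i, k_i) mod 7
Digit binomials (mod 7): C(5,4) = 5; C(0,4) = 0 (k_i > n_i)
Product: 5 × 0 = 0 ≡ 0 (mod 7)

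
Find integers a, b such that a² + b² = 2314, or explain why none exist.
17² + 45² (a=17, b=45)

Factorization: 2314 = 2 × 13 × 89
By Fermat: n is sum of two squares iff every prime p ≡ 3 (mod 4) appears to even power.
All primes ≡ 3 (mod 4) appear to even power.
Search a = 0, 1, 2, … for 2314 - a² a perfect square: first hit at a = 17: 2314 - 289 = 2025 = 45².
2314 = 17² + 45² = 289 + 2025 ✓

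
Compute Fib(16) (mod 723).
264

Matrix identity: Q^n = [[F_(n+1), F_n], [F_n, F_(n-1)]] with Q = [[1,1],[1,0]].
n = 16 = 10000₂. Square-and-multiply, entries mod 723:
Q^1 = [[1,1],[1,0]]
Q^2 = (Q^1)² = [[2,1],[1,1]]
Q^4 = (Q^2)² = [[5,3],[3,2]]
Q^8 = (Q^4)² = [[34,21],[21,13]]
Q^16 = (Q^8)² = [[151,264],[264,610]]
F_16 mod 723 = Q^16[0][1] = 264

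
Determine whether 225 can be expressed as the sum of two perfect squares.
0² + 15² (a=0, b=15)

Factorization: 225 = 3^2 × 5^2
By Fermat: n is sum of two squares iff every prime p ≡ 3 (mod 4) appears to even power.
All primes ≡ 3 (mod 4) appear to even power.
Search a = 0, 1, 2, … for 225 - a² a perfect square: first hit at a = 0: 225 - 0 = 225 = 15².
225 = 0² + 15² = 0 + 225 ✓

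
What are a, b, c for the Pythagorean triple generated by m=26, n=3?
(667, 156, 685)

Euclid's formula: a = m² - n², b = 2mn, c = m² + n²
m = 26, n = 3
a = 26² - 3² = 676 - 9 = 667
b = 2 × 26 × 3 = 156
c = 26² + 3² = 676 + 9 = 685
Verification: 667² + 156² = 444889 + 24336 = 469225 = 685² ✓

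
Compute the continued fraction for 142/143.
[0; 1, 142]

Euclidean algorithm steps:
142 = 0 × 143 + 142
143 = 1 × 142 + 1
142 = 142 × 1 + 0
Continued fraction: [0; 1, 142]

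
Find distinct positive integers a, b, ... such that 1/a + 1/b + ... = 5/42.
1/9 + 1/126

Greedy algorithm:
5/42: ceiling(42/5) = 9, use 1/9
1/126: ceiling(126/1) = 126, use 1/126
Result: 5/42 = 1/9 + 1/126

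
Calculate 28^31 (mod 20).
12

Repeated squaring. Binary of 31 = 11111.
28^1 ≡ 8 (mod 20); 28^2 ≡ 4 (mod 20); 28^4 ≡ 16 (mod 20); 28^8 ≡ 16 (mod 20); 28^16 ≡ 16 (mod 20)
28^31 = 28^1 × 28^2 × 28^4 × 28^8 × 28^16 ≡ 12 (mod 20)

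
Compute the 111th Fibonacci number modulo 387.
277

Matrix identity: Q^n = [[F_(n+1), F_n], [F_n, F_(n-1)]] with Q = [[1,1],[1,0]].
n = 111 = 1101111₂. Square-and-multiply, entries mod 387:
Q^1 = [[1,1],[1,0]]
Q^3 = (Q^1)²·Q = [[3,2],[2,1]]
Q^6 = (Q^3)² = [[13,8],[8,5]]
Q^13 = (Q^6)²·Q = [[377,233],[233,144]]
Q^27 = (Q^13)²·Q = [[84,209],[209,262]]
Q^55 = (Q^27)²·Q = [[372,40],[40,332]]
Q^111 = (Q^55)²·Q = [[186,277],[277,296]]
F_111 mod 387 = Q^111[0][1] = 277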